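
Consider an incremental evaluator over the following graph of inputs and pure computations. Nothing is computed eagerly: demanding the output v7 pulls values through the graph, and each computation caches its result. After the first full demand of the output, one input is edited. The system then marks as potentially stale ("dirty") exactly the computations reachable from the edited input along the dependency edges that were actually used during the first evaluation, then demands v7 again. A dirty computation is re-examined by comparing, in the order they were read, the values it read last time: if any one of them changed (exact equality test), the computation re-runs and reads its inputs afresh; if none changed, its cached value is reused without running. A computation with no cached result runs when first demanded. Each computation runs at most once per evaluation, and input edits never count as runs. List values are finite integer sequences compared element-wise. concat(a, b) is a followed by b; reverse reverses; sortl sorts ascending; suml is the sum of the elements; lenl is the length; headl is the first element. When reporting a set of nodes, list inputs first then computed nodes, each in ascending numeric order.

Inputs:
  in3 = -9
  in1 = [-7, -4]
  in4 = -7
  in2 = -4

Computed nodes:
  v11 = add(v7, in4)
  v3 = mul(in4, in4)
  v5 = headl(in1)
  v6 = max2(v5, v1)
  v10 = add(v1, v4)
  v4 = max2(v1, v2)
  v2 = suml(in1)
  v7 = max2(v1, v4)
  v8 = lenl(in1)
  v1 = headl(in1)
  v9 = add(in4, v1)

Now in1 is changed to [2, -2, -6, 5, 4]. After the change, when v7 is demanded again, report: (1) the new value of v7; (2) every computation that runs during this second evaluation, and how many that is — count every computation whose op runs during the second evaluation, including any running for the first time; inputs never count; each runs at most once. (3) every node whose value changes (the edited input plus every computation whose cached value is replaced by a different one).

Initial pass — values computed on the first demand:
  v1 = headl([-7, -4]) = -7
  v2 = suml([-7, -4]) = -11
  v4 = max2(-7, -11) = -7
  v7 = max2(-7, -7) = -7

Second demand — change propagation:
  v1: re-runs because in1 [-7, -4]->[2, -2, -6, 5, 4]; new result 2.
  v2: re-runs because in1 [-7, -4]->[2, -2, -6, 5, 4]; new result 3.
  v4: re-runs because v1 -7->2; v2 -11->3; new result 3.
  v7: re-runs because v1 -7->2; v4 -7->3; new result 3.

v7 now evaluates to 3.
Run set: v1, v2, v4, v7 (4 run).
Changed values: in1, v1, v2, v4, v7.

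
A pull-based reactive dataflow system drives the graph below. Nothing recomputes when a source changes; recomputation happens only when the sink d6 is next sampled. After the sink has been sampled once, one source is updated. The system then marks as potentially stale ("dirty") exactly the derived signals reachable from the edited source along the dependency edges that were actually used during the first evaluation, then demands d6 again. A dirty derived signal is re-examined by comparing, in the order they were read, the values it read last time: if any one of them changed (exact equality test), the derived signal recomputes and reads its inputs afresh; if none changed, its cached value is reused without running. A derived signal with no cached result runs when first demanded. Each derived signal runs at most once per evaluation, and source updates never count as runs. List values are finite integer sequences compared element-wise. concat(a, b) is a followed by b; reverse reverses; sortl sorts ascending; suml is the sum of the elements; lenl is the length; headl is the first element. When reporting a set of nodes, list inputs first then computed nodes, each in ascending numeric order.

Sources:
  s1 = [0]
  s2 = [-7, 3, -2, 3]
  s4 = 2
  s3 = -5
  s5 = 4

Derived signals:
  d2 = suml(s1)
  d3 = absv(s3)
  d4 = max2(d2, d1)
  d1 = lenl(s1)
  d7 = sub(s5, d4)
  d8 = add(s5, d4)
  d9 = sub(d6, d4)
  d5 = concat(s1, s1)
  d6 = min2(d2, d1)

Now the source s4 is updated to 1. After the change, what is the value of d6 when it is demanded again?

First evaluation (everything demanded from the output):
  d1 = lenl([0]) = 1
  d2 = suml([0]) = 0
  d6 = min2(0, 1) = 0

Propagation after the edit:
  s4 feeds no computation that the output demands — nothing is marked dirty and nothing runs.

Key observation: s4 is never demanded by the output, so the edit triggers no recomputation at all.

New value of d6: 0.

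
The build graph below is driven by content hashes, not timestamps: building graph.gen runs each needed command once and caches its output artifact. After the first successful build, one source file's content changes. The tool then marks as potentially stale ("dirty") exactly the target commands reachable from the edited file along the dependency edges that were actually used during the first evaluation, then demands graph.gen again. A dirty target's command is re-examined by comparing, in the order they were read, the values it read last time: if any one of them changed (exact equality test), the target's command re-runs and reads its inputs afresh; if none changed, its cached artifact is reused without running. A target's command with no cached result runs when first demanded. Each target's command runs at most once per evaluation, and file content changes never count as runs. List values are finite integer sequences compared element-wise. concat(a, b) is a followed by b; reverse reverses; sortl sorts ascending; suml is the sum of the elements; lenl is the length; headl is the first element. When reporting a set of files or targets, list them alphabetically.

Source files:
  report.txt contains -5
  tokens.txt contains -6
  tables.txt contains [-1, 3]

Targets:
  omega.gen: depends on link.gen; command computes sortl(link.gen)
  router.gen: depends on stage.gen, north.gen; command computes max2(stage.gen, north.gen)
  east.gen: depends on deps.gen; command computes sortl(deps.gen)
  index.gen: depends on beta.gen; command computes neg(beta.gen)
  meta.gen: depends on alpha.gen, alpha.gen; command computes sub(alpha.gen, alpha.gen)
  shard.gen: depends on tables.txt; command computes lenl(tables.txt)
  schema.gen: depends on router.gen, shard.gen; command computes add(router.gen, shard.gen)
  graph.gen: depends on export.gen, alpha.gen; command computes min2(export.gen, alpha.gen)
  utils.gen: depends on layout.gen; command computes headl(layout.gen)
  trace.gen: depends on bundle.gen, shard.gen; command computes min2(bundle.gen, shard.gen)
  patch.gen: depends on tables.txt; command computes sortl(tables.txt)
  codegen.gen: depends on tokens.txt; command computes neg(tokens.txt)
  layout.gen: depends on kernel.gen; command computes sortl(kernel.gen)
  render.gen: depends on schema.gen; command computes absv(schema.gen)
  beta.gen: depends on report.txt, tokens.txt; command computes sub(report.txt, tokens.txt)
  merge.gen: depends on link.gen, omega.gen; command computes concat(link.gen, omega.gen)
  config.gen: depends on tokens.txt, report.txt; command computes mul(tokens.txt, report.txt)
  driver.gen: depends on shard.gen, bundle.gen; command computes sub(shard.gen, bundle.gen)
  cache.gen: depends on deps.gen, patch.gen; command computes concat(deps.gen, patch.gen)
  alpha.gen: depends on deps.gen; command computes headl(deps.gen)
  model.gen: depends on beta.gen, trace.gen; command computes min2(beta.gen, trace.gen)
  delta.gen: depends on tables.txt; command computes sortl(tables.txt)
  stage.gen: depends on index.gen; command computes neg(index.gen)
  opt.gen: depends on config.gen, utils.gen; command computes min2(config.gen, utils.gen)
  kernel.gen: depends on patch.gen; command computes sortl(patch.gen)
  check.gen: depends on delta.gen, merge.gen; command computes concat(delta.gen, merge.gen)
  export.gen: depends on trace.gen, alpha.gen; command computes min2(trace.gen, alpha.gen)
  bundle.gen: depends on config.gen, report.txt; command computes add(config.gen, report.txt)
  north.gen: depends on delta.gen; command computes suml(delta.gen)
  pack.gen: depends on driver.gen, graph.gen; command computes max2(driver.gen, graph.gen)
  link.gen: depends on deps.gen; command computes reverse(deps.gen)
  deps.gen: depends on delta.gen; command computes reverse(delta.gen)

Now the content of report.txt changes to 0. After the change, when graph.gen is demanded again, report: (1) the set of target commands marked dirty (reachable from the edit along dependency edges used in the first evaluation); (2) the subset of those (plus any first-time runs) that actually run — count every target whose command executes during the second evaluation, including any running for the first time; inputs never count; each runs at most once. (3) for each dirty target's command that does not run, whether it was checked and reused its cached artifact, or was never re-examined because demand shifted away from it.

Dirty set: bundle.gen, config.gen, export.gen, graph.gen, trace.gen.
Run set: bundle.gen, config.gen, export.gen, graph.gen, trace.gen (5 run).
All dirty target commands ended up running.

Initial pass — values computed on the first demand:
  config.gen = mul(-6, -5) = 30
  bundle.gen = add(30, -5) = 25
  delta.gen = sortl([-1, 3]) = [-1, 3]
  deps.gen = reverse([-1, 3]) = [3, -1]
  alpha.gen = headl([3, -1]) = 3
  shard.gen = lenl([-1, 3]) = 2
  trace.gen = min2(25, 2) = 2
  export.gen = min2(2, 3) = 2
  graph.gen = min2(2, 3) = 2

Second demand — change propagation:
  config.gen: re-runs because report.txt -5->0; new result 0.
  bundle.gen: re-runs because config.gen 30->0; report.txt -5->0; new result 0.
  trace.gen: re-runs because bundle.gen 25->0; new result 0.
  export.gen: re-runs because trace.gen 2->0; new result 0.
  graph.gen: re-runs because export.gen 2->0; new result 0.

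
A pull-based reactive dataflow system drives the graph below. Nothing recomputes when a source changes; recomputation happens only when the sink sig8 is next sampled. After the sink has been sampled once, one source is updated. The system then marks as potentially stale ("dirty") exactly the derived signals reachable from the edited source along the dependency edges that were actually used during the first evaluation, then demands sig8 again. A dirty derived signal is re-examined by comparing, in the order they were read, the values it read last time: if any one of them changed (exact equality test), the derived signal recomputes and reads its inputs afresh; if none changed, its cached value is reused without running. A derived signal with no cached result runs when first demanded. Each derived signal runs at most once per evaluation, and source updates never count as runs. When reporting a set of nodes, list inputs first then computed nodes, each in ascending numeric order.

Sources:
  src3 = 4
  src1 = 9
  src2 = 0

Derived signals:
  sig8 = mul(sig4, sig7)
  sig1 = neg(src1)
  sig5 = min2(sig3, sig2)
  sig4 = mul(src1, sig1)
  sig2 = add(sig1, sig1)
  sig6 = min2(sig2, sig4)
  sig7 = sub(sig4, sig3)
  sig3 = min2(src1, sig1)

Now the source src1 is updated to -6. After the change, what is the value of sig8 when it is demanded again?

New value of sig8: 1080.

First evaluation (everything demanded from the output):
  sig1 = neg(9) = -9
  sig3 = min2(9, -9) = -9
  sig4 = mul(9, -9) = -81
  sig7 = sub(-81, -9) = -72
  sig8 = mul(-81, -72) = 5832

Propagation after the edit:
  sig1: runs — src1 9->-6; result 6.
  sig3: runs — src1 9->-6; sig1 -9->6; result -6.
  sig4: runs — src1 9->-6; sig1 -9->6; result -36.
  sig7: runs — sig4 -81->-36; sig3 -9->-6; result -30.
  sig8: runs — sig4 -81->-36; sig7 -72->-30; result 1080.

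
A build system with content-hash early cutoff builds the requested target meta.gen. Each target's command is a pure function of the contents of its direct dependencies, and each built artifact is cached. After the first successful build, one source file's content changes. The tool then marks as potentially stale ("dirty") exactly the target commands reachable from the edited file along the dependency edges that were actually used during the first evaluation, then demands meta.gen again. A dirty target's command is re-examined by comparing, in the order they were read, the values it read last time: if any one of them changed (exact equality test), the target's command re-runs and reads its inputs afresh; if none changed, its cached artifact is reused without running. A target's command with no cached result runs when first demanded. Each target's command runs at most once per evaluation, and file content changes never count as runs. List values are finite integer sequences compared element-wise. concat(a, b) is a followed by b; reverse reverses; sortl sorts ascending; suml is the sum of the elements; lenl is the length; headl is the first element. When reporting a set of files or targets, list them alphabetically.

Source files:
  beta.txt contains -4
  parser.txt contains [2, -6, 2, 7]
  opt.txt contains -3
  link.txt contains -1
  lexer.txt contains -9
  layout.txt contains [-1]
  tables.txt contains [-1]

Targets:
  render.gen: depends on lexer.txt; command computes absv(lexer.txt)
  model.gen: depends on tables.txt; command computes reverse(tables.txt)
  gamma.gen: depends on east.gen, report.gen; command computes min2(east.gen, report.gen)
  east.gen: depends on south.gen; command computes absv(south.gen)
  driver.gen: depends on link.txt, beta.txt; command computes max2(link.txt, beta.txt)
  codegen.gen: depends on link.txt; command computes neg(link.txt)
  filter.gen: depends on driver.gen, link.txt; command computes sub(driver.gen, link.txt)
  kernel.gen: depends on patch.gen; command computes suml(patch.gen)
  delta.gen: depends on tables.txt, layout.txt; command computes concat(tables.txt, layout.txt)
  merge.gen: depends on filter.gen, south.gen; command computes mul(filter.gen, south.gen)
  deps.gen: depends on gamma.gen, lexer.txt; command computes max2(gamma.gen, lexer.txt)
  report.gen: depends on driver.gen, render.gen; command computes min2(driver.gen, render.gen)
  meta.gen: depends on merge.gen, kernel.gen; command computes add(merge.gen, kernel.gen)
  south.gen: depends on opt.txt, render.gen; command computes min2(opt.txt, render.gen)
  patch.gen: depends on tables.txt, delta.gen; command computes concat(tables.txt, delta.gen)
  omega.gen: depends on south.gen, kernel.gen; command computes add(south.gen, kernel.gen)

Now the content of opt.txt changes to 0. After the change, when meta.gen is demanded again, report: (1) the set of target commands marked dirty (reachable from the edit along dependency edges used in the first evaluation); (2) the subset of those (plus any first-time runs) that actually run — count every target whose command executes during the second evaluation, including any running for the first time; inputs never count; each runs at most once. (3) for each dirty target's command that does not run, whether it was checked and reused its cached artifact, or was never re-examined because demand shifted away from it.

Marked dirty: merge.gen, meta.gen, south.gen.
Target commands that run: merge.gen, south.gen — 2 in total.
Checked but reused from cache: meta.gen.
Key observation: the change is absorbed at merge.gen — it re-runs but produces the same value, and the output's value is unchanged.

First evaluation (everything demanded from the output):
  delta.gen = concat([-1], [-1]) = [-1, -1]
  driver.gen = max2(-1, -4) = -1
  filter.gen = sub(-1, -1) = 0
  patch.gen = concat([-1], [-1, -1]) = [-1, -1, -1]
  kernel.gen = suml([-1, -1, -1]) = -3
  render.gen = absv(-9) = 9
  south.gen = min2(-3, 9) = -3
  merge.gen = mul(0, -3) = 0
  meta.gen = add(0, -3) = -3

Propagation after the edit:
  south.gen: runs — opt.txt -3->0; result 0.
  merge.gen: runs — south.gen -3->0; result 0 (same value as before).
  meta.gen: checked — values it read are unchanged (merge.gen unchanged, kernel.gen unchanged); reused cached -3 without running.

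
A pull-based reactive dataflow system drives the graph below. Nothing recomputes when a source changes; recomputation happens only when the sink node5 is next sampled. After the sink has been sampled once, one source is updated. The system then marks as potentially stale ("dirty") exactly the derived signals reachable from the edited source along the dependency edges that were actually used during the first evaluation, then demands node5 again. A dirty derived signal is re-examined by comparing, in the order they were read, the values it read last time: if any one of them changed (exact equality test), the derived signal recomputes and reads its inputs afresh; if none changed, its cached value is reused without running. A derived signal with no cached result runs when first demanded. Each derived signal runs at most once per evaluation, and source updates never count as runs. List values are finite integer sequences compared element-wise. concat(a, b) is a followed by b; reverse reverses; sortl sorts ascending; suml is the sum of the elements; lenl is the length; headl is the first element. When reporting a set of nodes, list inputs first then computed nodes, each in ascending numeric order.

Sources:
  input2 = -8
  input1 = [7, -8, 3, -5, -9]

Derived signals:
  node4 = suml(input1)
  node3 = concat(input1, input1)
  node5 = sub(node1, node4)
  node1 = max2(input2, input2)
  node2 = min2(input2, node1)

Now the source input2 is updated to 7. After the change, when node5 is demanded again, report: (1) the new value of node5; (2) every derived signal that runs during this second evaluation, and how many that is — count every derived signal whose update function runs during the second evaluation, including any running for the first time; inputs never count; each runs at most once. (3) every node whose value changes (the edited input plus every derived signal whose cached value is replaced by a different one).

First evaluation (everything demanded from the output):
  node1 = max2(-8, -8) = -8
  node4 = suml([7, -8, 3, -5, -9]) = -12
  node5 = sub(-8, -12) = 4

Propagation after the edit:
  node1: runs — input2 -8->7; input2 -8->7; result 7.
  node5: runs — node1 -8->7; result 19.

New value of node5: 19.
Derived signals that run: node1, node5 — 2 in total.
Values that change: input2, node1, node5.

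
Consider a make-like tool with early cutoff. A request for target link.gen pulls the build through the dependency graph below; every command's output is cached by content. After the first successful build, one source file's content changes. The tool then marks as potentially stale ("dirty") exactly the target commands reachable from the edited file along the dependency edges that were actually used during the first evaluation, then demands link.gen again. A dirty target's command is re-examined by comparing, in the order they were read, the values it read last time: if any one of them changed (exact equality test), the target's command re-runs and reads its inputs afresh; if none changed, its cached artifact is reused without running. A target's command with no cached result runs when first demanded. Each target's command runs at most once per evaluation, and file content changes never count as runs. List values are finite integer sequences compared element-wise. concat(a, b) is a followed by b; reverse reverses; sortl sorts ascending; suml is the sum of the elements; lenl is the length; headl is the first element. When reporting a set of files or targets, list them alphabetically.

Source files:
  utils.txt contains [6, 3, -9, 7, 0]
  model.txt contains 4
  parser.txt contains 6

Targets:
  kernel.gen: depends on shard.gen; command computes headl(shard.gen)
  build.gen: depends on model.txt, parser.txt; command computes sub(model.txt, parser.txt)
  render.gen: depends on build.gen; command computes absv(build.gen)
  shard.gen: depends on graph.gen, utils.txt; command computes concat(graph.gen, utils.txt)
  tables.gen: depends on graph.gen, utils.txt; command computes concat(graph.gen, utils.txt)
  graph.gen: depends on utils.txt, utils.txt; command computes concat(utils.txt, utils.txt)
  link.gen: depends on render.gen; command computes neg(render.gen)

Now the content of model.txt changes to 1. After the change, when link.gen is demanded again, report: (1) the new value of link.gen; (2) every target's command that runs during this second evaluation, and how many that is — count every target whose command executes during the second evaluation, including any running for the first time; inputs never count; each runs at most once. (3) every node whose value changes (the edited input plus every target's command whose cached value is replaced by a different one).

Demanding link.gen again yields -5.
3 target commands run: build.gen, link.gen, render.gen.
The nodes whose values change: build.gen, link.gen, model.txt, render.gen.

First demand of the output computes:
  build.gen = sub(4, 6) = -2
  render.gen = absv(-2) = 2
  link.gen = neg(2) = -2

After the edit, cleaning proceeds:
  build.gen: a read changed (model.txt 4->1) — executes, giving -5.
  render.gen: a read changed (build.gen -2->-5) — executes, giving 5.
  link.gen: a read changed (render.gen 2->5) — executes, giving -5.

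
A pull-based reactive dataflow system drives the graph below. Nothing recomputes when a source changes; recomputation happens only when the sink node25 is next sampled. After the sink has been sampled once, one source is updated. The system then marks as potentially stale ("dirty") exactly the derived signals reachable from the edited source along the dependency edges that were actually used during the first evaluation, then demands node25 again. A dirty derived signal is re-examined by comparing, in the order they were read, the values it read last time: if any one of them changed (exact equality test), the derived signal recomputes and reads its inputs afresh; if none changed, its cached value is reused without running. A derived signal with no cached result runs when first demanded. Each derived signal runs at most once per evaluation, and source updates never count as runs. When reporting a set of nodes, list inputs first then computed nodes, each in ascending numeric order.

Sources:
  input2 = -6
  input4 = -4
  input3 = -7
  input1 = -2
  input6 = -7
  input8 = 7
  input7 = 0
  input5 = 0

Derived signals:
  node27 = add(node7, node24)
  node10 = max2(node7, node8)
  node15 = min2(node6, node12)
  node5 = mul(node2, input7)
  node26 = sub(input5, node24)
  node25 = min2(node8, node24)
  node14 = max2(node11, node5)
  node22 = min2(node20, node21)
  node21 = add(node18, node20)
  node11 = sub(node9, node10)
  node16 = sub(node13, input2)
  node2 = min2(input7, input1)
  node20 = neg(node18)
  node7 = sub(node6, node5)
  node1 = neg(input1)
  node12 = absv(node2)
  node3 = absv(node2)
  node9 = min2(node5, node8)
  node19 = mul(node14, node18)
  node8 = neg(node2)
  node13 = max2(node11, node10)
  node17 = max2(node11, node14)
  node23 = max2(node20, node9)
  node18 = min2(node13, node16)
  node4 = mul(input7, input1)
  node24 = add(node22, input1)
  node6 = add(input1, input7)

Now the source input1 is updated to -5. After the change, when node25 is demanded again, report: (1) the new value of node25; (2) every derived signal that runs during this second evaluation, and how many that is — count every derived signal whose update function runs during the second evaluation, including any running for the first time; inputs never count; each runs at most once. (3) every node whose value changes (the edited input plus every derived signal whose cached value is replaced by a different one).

First evaluation (everything demanded from the output):
  node2 = min2(0, -2) = -2
  node5 = mul(-2, 0) = 0
  node6 = add(-2, 0) = -2
  node7 = sub(-2, 0) = -2
  node8 = neg(-2) = 2
  node9 = min2(0, 2) = 0
  node10 = max2(-2, 2) = 2
  node11 = sub(0, 2) = -2
  node13 = max2(-2, 2) = 2
  node16 = sub(2, -6) = 8
  node18 = min2(2, 8) = 2
  node20 = neg(2) = -2
  node21 = add(2, -2) = 0
  node22 = min2(-2, 0) = -2
  node24 = add(-2, -2) = -4
  node25 = min2(2, -4) = -4

Propagation after the edit:
  node2: runs — input1 -2->-5; result -5.
  node5: runs — node2 -2->-5; result 0 (same value as before).
  node6: runs — input1 -2->-5; result -5.
  node7: runs — node6 -2->-5; result -5.
  node8: runs — node2 -2->-5; result 5.
  node9: runs — node8 2->5; result 0 (same value as before).
  node10: runs — node7 -2->-5; node8 2->5; result 5.
  node11: runs — node10 2->5; result -5.
  node13: runs — node11 -2->-5; node10 2->5; result 5.
  node16: runs — node13 2->5; result 11.
  node18: runs — node13 2->5; node16 8->11; result 5.
  node20: runs — node18 2->5; result -5.
  node21: runs — node18 2->5; node20 -2->-5; result 0 (same value as before).
  node22: runs — node20 -2->-5; result -5.
  node24: runs — node22 -2->-5; input1 -2->-5; result -10.
  node25: runs — node8 2->5; node24 -4->-10; result -10.

New value of node25: -10.
Derived signals that run: node2, node5, node6, node7, node8, node9, node10, node11, node13, node16, node18, node20, node21, node22, node24, node25 — 16 in total.
Values that change: input1, node2, node6, node7, node8, node10, node11, node13, node16, node18, node20, node22, node24, node25.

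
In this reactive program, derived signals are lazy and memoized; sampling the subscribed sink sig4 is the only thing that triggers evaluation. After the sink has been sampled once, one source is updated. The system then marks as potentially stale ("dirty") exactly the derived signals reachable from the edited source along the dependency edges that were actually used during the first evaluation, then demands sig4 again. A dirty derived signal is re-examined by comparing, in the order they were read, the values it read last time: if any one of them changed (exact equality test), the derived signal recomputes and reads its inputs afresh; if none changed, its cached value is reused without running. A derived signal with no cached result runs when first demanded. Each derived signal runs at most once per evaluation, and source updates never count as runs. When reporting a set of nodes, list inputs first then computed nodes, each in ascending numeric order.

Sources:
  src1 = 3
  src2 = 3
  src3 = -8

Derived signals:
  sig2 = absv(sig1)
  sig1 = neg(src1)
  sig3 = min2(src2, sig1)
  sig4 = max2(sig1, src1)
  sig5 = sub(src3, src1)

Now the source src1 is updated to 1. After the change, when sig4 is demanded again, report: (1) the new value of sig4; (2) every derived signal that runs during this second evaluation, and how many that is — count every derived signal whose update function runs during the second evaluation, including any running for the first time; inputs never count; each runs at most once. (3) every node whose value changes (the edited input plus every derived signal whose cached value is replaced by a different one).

Demanding sig4 again yields 1.
2 derived signals run: sig1, sig4.
The nodes whose values change: src1, sig1, sig4.

First demand of the output computes:
  sig1 = neg(3) = -3
  sig4 = max2(-3, 3) = 3

After the edit, cleaning proceeds:
  sig1: a read changed (src1 3->1) — executes, giving -1.
  sig4: a read changed (sig1 -3->-1; src1 3->1) — executes, giving 1.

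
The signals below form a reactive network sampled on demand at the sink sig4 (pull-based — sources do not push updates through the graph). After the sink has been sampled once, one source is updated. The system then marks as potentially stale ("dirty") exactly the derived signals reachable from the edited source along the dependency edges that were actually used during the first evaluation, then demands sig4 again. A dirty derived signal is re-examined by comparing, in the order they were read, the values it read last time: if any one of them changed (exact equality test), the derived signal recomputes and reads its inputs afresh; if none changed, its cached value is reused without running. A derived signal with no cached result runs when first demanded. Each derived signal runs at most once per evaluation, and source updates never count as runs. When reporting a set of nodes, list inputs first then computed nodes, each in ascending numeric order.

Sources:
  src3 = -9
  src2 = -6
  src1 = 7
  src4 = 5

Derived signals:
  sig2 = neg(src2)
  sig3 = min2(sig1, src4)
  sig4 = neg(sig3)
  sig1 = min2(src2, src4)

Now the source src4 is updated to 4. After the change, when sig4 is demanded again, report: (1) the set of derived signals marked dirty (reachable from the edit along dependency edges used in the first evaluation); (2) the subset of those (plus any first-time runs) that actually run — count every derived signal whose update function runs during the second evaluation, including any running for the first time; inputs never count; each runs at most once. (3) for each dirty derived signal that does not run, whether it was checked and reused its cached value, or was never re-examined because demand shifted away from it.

Initial pass — values computed on the first demand:
  sig1 = min2(-6, 5) = -6
  sig3 = min2(-6, 5) = -6
  sig4 = neg(-6) = 6

Second demand — change propagation:
  sig1: re-runs because src4 5->4; new result -6 (unchanged).
  sig3: re-runs because src4 5->4; new result -6 (unchanged).
  sig4: re-examined; everything it read last time is the same (sig3 unchanged) — cache 6 kept, no run.

The important point: at sig4 every value read last time is unchanged, so the dirty flag clears without a run.

Dirty set: sig1, sig3, sig4.
Run set: sig1, sig3 (2 run).
Re-examined without running (cache reused): sig4.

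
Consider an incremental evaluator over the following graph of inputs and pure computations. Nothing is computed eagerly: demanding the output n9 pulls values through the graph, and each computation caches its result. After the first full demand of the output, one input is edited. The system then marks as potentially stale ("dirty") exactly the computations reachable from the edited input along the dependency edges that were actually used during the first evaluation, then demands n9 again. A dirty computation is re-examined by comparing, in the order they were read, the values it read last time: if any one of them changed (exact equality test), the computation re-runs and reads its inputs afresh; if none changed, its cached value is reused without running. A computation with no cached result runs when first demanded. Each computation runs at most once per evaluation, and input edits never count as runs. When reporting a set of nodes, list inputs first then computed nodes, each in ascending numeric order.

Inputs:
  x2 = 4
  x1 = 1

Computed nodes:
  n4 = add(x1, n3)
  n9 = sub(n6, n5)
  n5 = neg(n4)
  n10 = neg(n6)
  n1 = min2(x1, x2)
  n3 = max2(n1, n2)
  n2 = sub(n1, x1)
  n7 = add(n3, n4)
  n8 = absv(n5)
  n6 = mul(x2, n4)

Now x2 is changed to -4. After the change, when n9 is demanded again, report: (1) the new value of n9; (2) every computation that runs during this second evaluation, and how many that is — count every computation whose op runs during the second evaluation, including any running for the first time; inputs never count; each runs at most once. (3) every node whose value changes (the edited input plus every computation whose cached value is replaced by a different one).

n9 now evaluates to 9.
Run set: n1, n2, n3, n4, n5, n6, n9 (7 run).
Changed values: x2, n1, n2, n3, n4, n5, n6, n9.

Initial pass — values computed on the first demand:
  n1 = min2(1, 4) = 1
  n2 = sub(1, 1) = 0
  n3 = max2(1, 0) = 1
  n4 = add(1, 1) = 2
  n5 = neg(2) = -2
  n6 = mul(4, 2) = 8
  n9 = sub(8, -2) = 10

Second demand — change propagation:
  n1: re-runs because x2 4->-4; new result -4.
  n2: re-runs because n1 1->-4; new result -5.
  n3: re-runs because n1 1->-4; n2 0->-5; new result -4.
  n4: re-runs because n3 1->-4; new result -3.
  n5: re-runs because n4 2->-3; new result 3.
  n6: re-runs because x2 4->-4; n4 2->-3; new result 12.
  n9: re-runs because n6 8->12; n5 -2->3; new result 9.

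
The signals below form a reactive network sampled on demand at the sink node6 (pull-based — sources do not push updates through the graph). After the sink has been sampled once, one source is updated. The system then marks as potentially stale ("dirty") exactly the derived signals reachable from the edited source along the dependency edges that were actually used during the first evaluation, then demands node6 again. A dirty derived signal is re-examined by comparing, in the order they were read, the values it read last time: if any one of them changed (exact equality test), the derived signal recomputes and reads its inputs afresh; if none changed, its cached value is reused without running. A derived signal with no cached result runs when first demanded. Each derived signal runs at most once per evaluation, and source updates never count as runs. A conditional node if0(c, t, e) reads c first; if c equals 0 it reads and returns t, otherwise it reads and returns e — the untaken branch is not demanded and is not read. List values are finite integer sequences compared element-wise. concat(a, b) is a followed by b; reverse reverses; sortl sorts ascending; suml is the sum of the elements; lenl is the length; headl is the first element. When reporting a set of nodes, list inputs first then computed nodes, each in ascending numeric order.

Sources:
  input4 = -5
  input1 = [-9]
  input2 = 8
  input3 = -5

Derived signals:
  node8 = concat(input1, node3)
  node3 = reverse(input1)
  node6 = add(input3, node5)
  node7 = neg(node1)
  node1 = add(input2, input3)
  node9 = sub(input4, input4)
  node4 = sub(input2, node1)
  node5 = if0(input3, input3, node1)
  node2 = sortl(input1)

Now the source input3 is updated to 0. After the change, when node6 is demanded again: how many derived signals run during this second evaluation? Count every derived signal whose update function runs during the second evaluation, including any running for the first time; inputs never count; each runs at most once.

Initial pass — values computed on the first demand:
  node1 = add(8, -5) = 3
  node5 = if0(input3=-5 -> else branch node1) = 3
  node6 = add(-5, 3) = -2

Second demand — change propagation:
  node1: dirty yet unreached — the second evaluation never asks for it.
  node5: re-runs because input3 -5->0; new result 0.
  node6: re-runs because input3 -5->0; node5 3->0; new result 0.

The important point: the flipped condition redirects demand; node1 is left stale, never re-checked.

Run set: node5, node6 (2 run).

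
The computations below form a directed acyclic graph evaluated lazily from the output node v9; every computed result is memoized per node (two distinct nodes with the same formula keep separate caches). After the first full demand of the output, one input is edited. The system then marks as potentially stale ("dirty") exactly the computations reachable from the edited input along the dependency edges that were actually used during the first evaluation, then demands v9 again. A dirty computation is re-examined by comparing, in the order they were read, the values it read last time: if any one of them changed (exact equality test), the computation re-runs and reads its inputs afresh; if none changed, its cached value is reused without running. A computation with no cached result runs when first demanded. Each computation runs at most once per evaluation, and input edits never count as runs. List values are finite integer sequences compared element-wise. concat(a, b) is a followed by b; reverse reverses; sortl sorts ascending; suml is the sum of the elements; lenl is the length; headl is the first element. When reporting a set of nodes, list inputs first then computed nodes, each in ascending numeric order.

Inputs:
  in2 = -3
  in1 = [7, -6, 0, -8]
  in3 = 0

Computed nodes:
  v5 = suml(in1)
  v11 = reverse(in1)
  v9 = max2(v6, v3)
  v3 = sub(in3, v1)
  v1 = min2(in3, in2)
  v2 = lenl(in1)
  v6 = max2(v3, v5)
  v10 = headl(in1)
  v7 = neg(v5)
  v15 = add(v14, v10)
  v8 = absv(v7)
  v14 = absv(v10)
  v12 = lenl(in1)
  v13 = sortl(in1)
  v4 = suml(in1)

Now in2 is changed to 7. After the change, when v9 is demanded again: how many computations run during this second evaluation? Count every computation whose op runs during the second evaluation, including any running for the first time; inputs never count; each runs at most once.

First demand of the output computes:
  v1 = min2(0, -3) = -3
  v3 = sub(0, -3) = 3
  v5 = suml([7, -6, 0, -8]) = -7
  v6 = max2(3, -7) = 3
  v9 = max2(3, 3) = 3

After the edit, cleaning proceeds:
  v1: a read changed (in2 -3->7) — executes, giving 0.
  v3: a read changed (v1 -3->0) — executes, giving 0.
  v6: a read changed (v3 3->0) — executes, giving 0.
  v9: a read changed (v6 3->0; v3 3->0) — executes, giving 0.

4 computations run: v1, v3, v6, v9.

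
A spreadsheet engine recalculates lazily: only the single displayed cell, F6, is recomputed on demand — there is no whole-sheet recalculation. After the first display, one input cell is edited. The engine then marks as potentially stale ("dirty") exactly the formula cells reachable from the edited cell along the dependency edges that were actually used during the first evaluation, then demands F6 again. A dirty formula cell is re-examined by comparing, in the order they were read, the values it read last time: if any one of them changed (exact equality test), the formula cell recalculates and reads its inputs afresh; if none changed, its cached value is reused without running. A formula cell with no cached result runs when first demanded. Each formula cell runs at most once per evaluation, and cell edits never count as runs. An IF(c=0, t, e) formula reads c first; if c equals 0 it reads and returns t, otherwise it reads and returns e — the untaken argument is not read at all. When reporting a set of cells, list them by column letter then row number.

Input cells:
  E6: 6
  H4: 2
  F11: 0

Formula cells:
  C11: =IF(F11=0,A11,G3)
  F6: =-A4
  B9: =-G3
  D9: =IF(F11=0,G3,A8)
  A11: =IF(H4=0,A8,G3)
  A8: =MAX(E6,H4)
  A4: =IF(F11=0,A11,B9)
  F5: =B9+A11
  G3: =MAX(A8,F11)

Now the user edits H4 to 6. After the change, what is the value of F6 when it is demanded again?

New value of F6: -6.
Key observation: the cutoff stops propagation at G3 — its inputs' values are unchanged, so it reuses its cache.

First evaluation (everything demanded from the output):
  A8 = MAX(6, 2) = 6
  G3 = MAX(6, 0) = 6
  A11 = IF(H4=0: H4=2 -> else branch G3) = 6
  A4 = IF(F11=0: F11=0 -> then branch A11) = 6
  F6 = -(6) = -6

Propagation after the edit:
  A8: runs — H4 2->6; result 6 (same value as before).
  G3: checked — values it read are unchanged (A8 unchanged, F11 unchanged); reused cached 6 without running.
  A11: runs — H4 2->6; result 6 (same value as before).
  A4: checked — values it read are unchanged (F11 unchanged, A11 unchanged); reused cached 6 without running.
  F6: checked — values it read are unchanged (A4 unchanged); reused cached -6 without running.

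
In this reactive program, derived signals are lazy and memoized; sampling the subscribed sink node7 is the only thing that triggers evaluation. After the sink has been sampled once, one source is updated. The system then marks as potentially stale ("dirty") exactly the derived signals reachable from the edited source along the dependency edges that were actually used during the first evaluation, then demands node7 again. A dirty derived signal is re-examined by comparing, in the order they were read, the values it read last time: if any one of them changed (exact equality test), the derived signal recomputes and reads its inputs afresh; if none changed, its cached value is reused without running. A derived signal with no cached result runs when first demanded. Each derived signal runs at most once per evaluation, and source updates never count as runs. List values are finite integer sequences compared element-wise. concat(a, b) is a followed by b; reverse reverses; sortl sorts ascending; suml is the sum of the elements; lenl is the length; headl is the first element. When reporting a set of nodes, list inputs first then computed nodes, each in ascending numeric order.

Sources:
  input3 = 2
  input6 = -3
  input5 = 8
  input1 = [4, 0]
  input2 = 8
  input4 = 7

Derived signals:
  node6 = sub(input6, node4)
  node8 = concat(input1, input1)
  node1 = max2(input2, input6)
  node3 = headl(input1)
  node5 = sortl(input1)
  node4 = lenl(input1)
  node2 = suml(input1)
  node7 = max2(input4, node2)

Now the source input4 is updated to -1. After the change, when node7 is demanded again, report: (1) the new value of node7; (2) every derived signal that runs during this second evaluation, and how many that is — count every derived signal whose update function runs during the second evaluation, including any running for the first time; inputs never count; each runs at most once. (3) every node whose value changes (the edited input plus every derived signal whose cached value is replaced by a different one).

First demand of the output computes:
  node2 = suml([4, 0]) = 4
  node7 = max2(7, 4) = 7

After the edit, cleaning proceeds:
  node7: a read changed (input4 7->-1) — executes, giving 4.

Demanding node7 again yields 4.
1 derived signals run: node7.
The nodes whose values change: input4, node7.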